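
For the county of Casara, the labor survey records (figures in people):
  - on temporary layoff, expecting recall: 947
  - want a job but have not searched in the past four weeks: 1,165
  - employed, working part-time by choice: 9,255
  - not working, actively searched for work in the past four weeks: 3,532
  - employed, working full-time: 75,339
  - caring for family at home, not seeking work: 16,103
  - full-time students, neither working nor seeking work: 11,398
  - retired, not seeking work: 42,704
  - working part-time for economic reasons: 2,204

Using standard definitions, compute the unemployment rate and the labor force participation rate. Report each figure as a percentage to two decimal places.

Employed = 9,255 + 75,339 + 2,204 = 86,798 (anyone who worked, including part-time for economic reasons, counts as employed).
Unemployed = 947 + 3,532 = 4,479 (jobless and actively searching, or on temporary layoff).
Labor force = 86,798 + 4,479 = 91,277.
Not in labor force = 1,165 + 16,103 + 11,398 + 42,704 = 71,370 (those not working and not actively searching are outside the labor force — including those who want a job but have given up searching).
Civilian working-age population = 91,277 + 71,370 = 162,647.
Unemployment rate = 4,479 / 91,277 = 4.91%.
Labor force participation rate = 91,277 / 162,647 = 56.12%.

Unemployment rate ≈ 4.91%; labor force participation rate ≈ 56.12%.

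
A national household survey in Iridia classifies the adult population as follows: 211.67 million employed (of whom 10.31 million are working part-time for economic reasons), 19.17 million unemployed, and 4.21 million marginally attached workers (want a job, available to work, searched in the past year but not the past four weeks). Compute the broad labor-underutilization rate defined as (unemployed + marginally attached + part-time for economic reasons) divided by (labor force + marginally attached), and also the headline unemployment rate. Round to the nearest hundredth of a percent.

Labor force = 211.67 + 19.17 = 230.84 million.
Numerator = 19.17 + 4.21 + 10.31 = 33.69 million.
Denominator = 230.84 + 4.21 = 235.05 million.
Broad rate = 33.69 / 235.05 = 14.33%.
Headline unemployment rate = 19.17 / 230.84 = 8.30%.

Broad underutilization rate ≈ 14.33%; headline unemployment rate ≈ 8.30%.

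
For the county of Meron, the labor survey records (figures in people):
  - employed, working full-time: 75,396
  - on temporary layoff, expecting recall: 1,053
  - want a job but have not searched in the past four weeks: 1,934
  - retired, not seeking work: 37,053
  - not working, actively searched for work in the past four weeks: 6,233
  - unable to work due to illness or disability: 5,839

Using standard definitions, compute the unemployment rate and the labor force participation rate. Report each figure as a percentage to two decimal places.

Employed = 75,396.
Unemployed = 1,053 + 6,233 = 7,286 (jobless and actively searching, or on temporary layoff).
Labor force = 75,396 + 7,286 = 82,682.
Not in labor force = 1,934 + 37,053 + 5,839 = 44,826 (those not working and not actively searching are outside the labor force — including those who want a job but have given up searching).
Civilian working-age population = 82,682 + 44,826 = 127,508.
Unemployment rate = 7,286 / 82,682 = 8.81%.
Labor force participation rate = 82,682 / 127,508 = 64.84%.

Unemployment rate ≈ 8.81%; labor force participation rate ≈ 64.84%.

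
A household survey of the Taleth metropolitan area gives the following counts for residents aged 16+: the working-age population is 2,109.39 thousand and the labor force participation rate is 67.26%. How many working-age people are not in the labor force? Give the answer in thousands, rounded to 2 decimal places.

Share not in the labor force = 1 − 0.6726 = 0.3274.
Not in labor force = 0.3274 × 2,109.39 ≈ 690.61 thousand.

About 690.61 thousand are not in the labor force.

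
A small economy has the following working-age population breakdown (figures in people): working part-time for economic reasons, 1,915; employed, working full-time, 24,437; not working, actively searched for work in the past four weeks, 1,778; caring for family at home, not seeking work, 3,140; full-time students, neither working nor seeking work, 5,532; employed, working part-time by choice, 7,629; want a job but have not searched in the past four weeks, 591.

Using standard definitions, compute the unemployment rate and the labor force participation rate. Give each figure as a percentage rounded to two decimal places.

Employed = 1,915 + 24,437 + 7,629 = 33,981 (anyone who worked, including part-time for economic reasons, counts as employed).
Unemployed = 1,778.
Labor force = 33,981 + 1,778 = 35,759.
Not in labor force = 3,140 + 5,532 + 591 = 9,263 (those not working and not actively searching are outside the labor force — including those who want a job but have given up searching).
Civilian working-age population = 35,759 + 9,263 = 45,022.
Unemployment rate = 1,778 / 35,759 = 4.97%.
Labor force participation rate = 35,759 / 45,022 = 79.43%.

Unemployment rate ≈ 4.97%; labor force participation rate ≈ 79.43%.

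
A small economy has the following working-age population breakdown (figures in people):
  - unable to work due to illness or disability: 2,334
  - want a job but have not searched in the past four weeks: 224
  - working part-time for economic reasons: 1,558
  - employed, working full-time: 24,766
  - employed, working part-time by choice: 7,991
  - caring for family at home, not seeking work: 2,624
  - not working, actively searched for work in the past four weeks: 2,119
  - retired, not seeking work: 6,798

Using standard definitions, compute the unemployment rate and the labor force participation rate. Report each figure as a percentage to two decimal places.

Employed = 1,558 + 24,766 + 7,991 = 34,315 (anyone who worked, including part-time for economic reasons, counts as employed).
Unemployed = 2,119.
Labor force = 34,315 + 2,119 = 36,434.
Not in labor force = 2,334 + 224 + 2,624 + 6,798 = 11,980 (those not working and not actively searching are outside the labor force — including those who want a job but have given up searching).
Civilian working-age population = 36,434 + 11,980 = 48,414.
Unemployment rate = 2,119 / 36,434 = 5.82%.
Labor force participation rate = 36,434 / 48,414 = 75.26%.

Unemployment rate ≈ 5.82%; labor force participation rate ≈ 75.26%.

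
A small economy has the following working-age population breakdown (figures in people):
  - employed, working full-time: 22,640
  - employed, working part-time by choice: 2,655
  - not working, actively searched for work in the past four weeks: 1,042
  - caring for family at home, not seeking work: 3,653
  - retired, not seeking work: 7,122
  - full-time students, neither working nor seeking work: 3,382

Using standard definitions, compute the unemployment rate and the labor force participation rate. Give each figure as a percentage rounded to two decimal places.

Employed = 22,640 + 2,655 = 25,295.
Unemployed = 1,042.
Labor force = 25,295 + 1,042 = 26,337.
Not in labor force = 3,653 + 7,122 + 3,382 = 14,157 (those not working and not actively searching are outside the labor force).
Civilian working-age population = 26,337 + 14,157 = 40,494.
Unemployment rate = 1,042 / 26,337 = 3.96%.
Labor force participation rate = 26,337 / 40,494 = 65.04%.

Unemployment rate ≈ 3.96%; labor force participation rate ≈ 65.04%.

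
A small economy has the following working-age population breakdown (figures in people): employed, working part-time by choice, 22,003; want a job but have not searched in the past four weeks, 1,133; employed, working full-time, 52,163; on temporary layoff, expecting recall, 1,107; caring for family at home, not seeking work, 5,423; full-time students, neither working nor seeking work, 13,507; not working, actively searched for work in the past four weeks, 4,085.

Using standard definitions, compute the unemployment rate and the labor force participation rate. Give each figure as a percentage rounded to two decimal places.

Unemployment rate ≈ 6.54%; labor force participation rate ≈ 79.82%.

Employed = 22,003 + 52,163 = 74,166.
Unemployed = 1,107 + 4,085 = 5,192 (jobless and actively searching, or on temporary layoff).
Labor force = 74,166 + 5,192 = 79,358.
Not in labor force = 1,133 + 5,423 + 13,507 = 20,063 (those not working and not actively searching are outside the labor force — including those who want a job but have given up searching).
Civilian working-age population = 79,358 + 20,063 = 99,421.
Unemployment rate = 5,192 / 79,358 = 6.54%.
Labor force participation rate = 79,358 / 99,421 = 79.82%.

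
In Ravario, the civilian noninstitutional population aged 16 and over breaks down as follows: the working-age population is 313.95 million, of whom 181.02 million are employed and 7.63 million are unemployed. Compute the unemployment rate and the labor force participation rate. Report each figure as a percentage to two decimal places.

Unemployment rate ≈ 4.04%; labor force participation rate ≈ 60.09%.

Labor force = employed + unemployed = 181.02 + 7.63 = 188.65 million.
Unemployment rate = 7.63 / 188.65 = 4.04%.
Labor force participation rate = 188.65 / 313.95 = 60.09%.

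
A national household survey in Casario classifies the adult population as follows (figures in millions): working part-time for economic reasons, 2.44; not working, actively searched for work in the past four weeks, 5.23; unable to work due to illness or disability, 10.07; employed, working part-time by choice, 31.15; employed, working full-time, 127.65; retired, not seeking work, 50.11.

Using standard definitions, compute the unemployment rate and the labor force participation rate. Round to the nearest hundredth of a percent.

Employed = 2.44 + 31.15 + 127.65 = 161.24 million (anyone who worked, including part-time for economic reasons, counts as employed).
Unemployed = 5.23 million.
Labor force = 161.24 + 5.23 = 166.47 million.
Not in labor force = 10.07 + 50.11 = 60.18 million (those not working and not actively searching are outside the labor force).
Civilian working-age population = 166.47 + 60.18 = 226.65 million.
Unemployment rate = 5.23 / 166.47 = 3.14%.
Labor force participation rate = 166.47 / 226.65 = 73.45%.

Unemployment rate ≈ 3.14%; labor force participation rate ≈ 73.45%.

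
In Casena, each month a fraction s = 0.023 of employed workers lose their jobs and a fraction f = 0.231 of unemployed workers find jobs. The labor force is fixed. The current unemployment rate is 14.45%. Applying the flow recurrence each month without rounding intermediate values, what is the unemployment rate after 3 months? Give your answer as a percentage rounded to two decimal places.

Unemployment rate after three months ≈ 11.29%.

With a fixed labor force, u_{t+1} = u_t + s·(1−u_t) − f·u_t = u_t·(1−s−f) + s.
Here 1−s−f = 0.746 and s = 0.023.
u_1 = 0.144500 × 0.746 + 0.023 = 0.130797.
u_2 = 0.130797 × 0.746 + 0.023 = 0.120575.
u_3 = 0.120575 × 0.746 + 0.023 = 0.112949.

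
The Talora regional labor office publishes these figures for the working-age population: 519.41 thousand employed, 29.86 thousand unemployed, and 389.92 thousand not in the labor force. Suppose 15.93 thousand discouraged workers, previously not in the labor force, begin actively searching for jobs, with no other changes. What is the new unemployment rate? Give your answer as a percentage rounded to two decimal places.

New unemployment rate ≈ 8.10%.

Initially, labor force = 519.41 + 29.86 = 549.27 thousand, so u = 29.86/549.27 = 5.44%.
After the change, unemployed and labor force both rise by 15.93 → E = 519.41, U = 45.79, labor force = 565.20 thousand.
New unemployment rate = 45.79 / 565.20 = 8.10%.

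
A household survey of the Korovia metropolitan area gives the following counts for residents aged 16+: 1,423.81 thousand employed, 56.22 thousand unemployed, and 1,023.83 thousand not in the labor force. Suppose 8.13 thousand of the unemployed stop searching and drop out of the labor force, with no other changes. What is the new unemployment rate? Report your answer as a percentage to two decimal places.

Initially, labor force = 1,423.81 + 56.22 = 1,480.03 thousand, so u = 56.22/1,480.03 = 3.80%.
After the change, unemployed and labor force both fall by 8.13 → E = 1,423.81, U = 48.09, labor force = 1,471.90 thousand.
New unemployment rate = 48.09 / 1,471.90 = 3.27%.

New unemployment rate ≈ 3.27%.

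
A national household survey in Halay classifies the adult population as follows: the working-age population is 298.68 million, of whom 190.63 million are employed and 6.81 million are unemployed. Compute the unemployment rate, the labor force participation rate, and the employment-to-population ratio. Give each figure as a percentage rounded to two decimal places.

Labor force = employed + unemployed = 190.63 + 6.81 = 197.44 million.
Unemployment rate = 6.81 / 197.44 = 3.45%.
Labor force participation rate = 197.44 / 298.68 = 66.10%.
Employment-population ratio = 190.63 / 298.68 = 63.82%.

Unemployment rate ≈ 3.45%; labor force participation rate ≈ 66.10%; employment-population ratio ≈ 63.82%.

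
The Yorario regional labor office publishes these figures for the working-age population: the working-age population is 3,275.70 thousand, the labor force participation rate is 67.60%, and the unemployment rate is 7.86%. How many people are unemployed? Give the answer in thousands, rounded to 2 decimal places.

Labor force = 0.6760 × 3,275.70 = 2,214.37 thousand.
Unemployed = 0.0786 × 2,214.37 ≈ 174.05 thousand.

About 174.05 thousand are unemployed.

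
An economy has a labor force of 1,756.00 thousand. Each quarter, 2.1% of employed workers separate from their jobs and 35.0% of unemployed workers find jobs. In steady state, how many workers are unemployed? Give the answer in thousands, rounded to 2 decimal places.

Steady-state unemployment rate u* = s/(s+f) = 2.1/(2.1+35.0) = 0.056604.
Unemployed = u* × labor force = 0.056604 × 1,756.00 ≈ 99.40 thousand.

About 99.40 thousand are unemployed in steady state.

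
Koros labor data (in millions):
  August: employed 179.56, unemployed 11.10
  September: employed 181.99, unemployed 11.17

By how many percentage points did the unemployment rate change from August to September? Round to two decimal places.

August: labor force = 179.56 + 11.10 = 190.66; u = 11.10/190.66 = 5.82%.
September: labor force = 181.99 + 11.17 = 193.16; u = 11.17/193.16 = 5.78%.
Change = 5.78% − 5.82% = −0.04 pp.

The unemployment rate changed by −0.04 percentage points.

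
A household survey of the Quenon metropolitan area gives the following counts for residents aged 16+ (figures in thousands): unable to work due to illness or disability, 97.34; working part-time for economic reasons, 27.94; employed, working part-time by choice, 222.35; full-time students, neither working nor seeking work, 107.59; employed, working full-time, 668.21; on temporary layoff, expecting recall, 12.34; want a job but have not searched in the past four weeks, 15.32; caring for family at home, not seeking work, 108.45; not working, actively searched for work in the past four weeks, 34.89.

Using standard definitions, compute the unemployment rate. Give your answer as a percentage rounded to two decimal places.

Employed = 27.94 + 222.35 + 668.21 = 918.50 thousand (anyone who worked, including part-time for economic reasons, counts as employed).
Unemployed = 12.34 + 34.89 = 47.23 thousand (jobless and actively searching, or on temporary layoff).
Labor force = 918.50 + 47.23 = 965.73 thousand.
Unemployment rate = 47.23 / 965.73 = 4.89%.

Unemployment rate ≈ 4.89%.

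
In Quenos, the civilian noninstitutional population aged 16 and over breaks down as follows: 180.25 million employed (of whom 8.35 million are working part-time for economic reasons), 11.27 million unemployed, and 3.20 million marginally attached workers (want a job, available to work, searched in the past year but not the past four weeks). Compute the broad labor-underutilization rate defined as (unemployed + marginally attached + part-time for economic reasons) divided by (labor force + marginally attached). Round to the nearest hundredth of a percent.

Broad underutilization rate ≈ 11.72%.

Labor force = 180.25 + 11.27 = 191.52 million.
Numerator = 11.27 + 3.20 + 8.35 = 22.82 million.
Denominator = 191.52 + 3.20 = 194.72 million.
Broad rate = 22.82 / 194.72 = 11.72%.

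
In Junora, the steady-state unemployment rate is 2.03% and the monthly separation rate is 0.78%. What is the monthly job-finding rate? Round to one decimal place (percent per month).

From u* = s/(s+f): f = s·(1−u)/u.
f = 0.78 × (1 − 0.0203) / 0.0203 = 0.7642 / 0.0203 ≈ 37.6% per month.

Job-finding rate ≈ 37.6% per month.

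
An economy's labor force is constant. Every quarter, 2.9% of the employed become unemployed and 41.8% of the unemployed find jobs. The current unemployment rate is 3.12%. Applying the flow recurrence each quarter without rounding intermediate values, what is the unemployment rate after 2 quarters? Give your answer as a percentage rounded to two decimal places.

Unemployment rate after two quarters ≈ 5.46%.

With a fixed labor force, u_{t+1} = u_t + s·(1−u_t) − f·u_t = u_t·(1−s−f) + s.
Here 1−s−f = 0.553 and s = 0.029.
u_1 = 0.031200 × 0.553 + 0.029 = 0.046254.
u_2 = 0.046254 × 0.553 + 0.029 = 0.054578.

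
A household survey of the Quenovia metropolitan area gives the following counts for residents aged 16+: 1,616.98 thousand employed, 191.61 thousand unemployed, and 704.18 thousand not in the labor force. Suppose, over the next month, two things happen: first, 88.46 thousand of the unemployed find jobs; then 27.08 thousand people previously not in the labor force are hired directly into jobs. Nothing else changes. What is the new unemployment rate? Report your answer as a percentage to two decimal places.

Initially, labor force = 1,616.98 + 191.61 = 1,808.59 thousand, so u = 191.61/1,808.59 = 10.59%.
After the first change, unemployed falls and employed rises by 88.46; labor force unchanged → E = 1,705.44, U = 103.15, labor force = 1,808.59 thousand.
After the second change, employed and labor force both rise by 27.08; unemployed unchanged → E = 1,732.52, U = 103.15, labor force = 1,835.67 thousand.
New unemployment rate = 103.15 / 1,835.67 = 5.62%.

New unemployment rate ≈ 5.62%.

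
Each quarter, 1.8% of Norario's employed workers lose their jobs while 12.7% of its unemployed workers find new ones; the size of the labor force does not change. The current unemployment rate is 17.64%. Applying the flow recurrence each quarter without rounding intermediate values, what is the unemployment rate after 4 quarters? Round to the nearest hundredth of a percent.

With a fixed labor force, u_{t+1} = u_t + s·(1−u_t) − f·u_t = u_t·(1−s−f) + s.
Here 1−s−f = 0.855 and s = 0.018.
u_1 = 0.176400 × 0.855 + 0.018 = 0.168822.
u_2 = 0.168822 × 0.855 + 0.018 = 0.162343.
u_3 = 0.162343 × 0.855 + 0.018 = 0.156803.
u_4 = 0.156803 × 0.855 + 0.018 = 0.152067.

Unemployment rate after four quarters ≈ 15.21%.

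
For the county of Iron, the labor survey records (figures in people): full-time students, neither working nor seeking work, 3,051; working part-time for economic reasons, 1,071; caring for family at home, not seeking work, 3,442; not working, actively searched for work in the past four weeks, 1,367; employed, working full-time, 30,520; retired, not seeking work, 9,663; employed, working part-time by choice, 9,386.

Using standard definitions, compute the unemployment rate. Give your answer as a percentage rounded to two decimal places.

Employed = 1,071 + 30,520 + 9,386 = 40,977 (anyone who worked, including part-time for economic reasons, counts as employed).
Unemployed = 1,367.
Labor force = 40,977 + 1,367 = 42,344.
Unemployment rate = 1,367 / 42,344 = 3.23%.

Unemployment rate ≈ 3.23%.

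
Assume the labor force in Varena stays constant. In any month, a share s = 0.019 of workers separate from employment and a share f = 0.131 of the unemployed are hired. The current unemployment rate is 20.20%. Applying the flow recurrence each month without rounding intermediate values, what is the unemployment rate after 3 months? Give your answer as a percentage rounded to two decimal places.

Unemployment rate after three months ≈ 17.29%.

With a fixed labor force, u_{t+1} = u_t + s·(1−u_t) − f·u_t = u_t·(1−s−f) + s.
Here 1−s−f = 0.850 and s = 0.019.
u_1 = 0.202000 × 0.850 + 0.019 = 0.190700.
u_2 = 0.190700 × 0.850 + 0.019 = 0.181095.
u_3 = 0.181095 × 0.850 + 0.019 = 0.172931.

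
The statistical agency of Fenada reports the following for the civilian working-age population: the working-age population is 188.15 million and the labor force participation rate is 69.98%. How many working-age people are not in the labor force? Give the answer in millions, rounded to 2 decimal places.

Share not in the labor force = 1 − 0.6998 = 0.3002.
Not in labor force = 0.3002 × 188.15 ≈ 56.48 million.

About 56.48 million are not in the labor force.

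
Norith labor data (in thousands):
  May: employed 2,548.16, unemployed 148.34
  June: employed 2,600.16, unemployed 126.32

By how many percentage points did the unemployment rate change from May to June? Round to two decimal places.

May: labor force = 2,548.16 + 148.34 = 2,696.50; u = 148.34/2,696.50 = 5.50%.
June: labor force = 2,600.16 + 126.32 = 2,726.48; u = 126.32/2,726.48 = 4.63%.
Change = 4.63% − 5.50% = −0.87 pp.

The unemployment rate changed by −0.87 percentage points.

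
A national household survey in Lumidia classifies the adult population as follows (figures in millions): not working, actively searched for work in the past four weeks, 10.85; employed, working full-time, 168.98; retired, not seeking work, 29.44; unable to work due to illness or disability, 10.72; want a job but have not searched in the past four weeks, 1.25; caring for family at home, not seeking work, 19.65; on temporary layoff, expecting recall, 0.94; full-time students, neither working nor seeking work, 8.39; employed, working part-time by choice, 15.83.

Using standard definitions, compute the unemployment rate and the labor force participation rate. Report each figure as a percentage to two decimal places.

Employed = 168.98 + 15.83 = 184.81 million.
Unemployed = 10.85 + 0.94 = 11.79 million (jobless and actively searching, or on temporary layoff).
Labor force = 184.81 + 11.79 = 196.60 million.
Not in labor force = 29.44 + 10.72 + 1.25 + 19.65 + 8.39 = 69.45 million (those not working and not actively searching are outside the labor force — including those who want a job but have given up searching).
Civilian working-age population = 196.60 + 69.45 = 266.05 million.
Unemployment rate = 11.79 / 196.60 = 6.00%.
Labor force participation rate = 196.60 / 266.05 = 73.90%.

Unemployment rate ≈ 6.00%; labor force participation rate ≈ 73.90%.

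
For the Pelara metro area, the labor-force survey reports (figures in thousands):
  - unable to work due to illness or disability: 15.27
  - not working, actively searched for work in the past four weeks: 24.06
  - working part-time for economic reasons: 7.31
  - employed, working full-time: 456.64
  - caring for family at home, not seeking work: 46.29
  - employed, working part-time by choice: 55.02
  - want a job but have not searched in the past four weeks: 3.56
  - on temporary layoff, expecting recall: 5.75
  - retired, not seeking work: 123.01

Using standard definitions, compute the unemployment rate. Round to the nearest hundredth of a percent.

Employed = 7.31 + 456.64 + 55.02 = 518.97 thousand (anyone who worked, including part-time for economic reasons, counts as employed).
Unemployed = 24.06 + 5.75 = 29.81 thousand (jobless and actively searching, or on temporary layoff).
Labor force = 518.97 + 29.81 = 548.78 thousand.
Unemployment rate = 29.81 / 548.78 = 5.43%.

Unemployment rate ≈ 5.43%.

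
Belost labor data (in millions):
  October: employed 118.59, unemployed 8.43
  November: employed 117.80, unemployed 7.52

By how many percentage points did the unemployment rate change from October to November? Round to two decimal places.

October: labor force = 118.59 + 8.43 = 127.02; u = 8.43/127.02 = 6.64%.
November: labor force = 117.80 + 7.52 = 125.32; u = 7.52/125.32 = 6.00%.
Change = 6.00% − 6.64% = −0.64 pp.

The unemployment rate changed by −0.64 percentage points.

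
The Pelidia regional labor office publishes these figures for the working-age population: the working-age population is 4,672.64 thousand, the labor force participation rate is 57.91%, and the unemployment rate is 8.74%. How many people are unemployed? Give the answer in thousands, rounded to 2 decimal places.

Labor force = 0.5791 × 4,672.64 = 2,705.93 thousand.
Unemployed = 0.0874 × 2,705.93 ≈ 236.50 thousand.

About 236.50 thousand are unemployed.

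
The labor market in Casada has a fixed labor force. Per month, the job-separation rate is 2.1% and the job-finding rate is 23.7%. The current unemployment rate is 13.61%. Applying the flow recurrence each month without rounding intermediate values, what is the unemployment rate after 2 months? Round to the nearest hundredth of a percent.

Unemployment rate after two months ≈ 11.15%.

With a fixed labor force, u_{t+1} = u_t + s·(1−u_t) − f·u_t = u_t·(1−s−f) + s.
Here 1−s−f = 0.742 and s = 0.021.
u_1 = 0.136100 × 0.742 + 0.021 = 0.121986.
u_2 = 0.121986 × 0.742 + 0.021 = 0.111514.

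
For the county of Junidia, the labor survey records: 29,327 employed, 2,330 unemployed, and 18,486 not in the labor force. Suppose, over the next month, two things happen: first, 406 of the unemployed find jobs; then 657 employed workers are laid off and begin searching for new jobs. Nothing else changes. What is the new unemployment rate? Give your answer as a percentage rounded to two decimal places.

Initially, labor force = 29,327 + 2,330 = 31,657, so u = 2,330/31,657 = 7.36%.
After the first change, unemployed falls and employed rises by 406; labor force unchanged → E = 29,733, U = 1,924, labor force = 31,657.
After the second change, employed falls and unemployed rises by 657; labor force unchanged → E = 29,076, U = 2,581, labor force = 31,657.
New unemployment rate = 2,581 / 31,657 = 8.15%.

New unemployment rate ≈ 8.15%.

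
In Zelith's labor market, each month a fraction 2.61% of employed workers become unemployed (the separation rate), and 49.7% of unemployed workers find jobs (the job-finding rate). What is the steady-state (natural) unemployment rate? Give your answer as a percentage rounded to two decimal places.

Steady-state unemployment rate ≈ 4.99%.

At steady state the flows balance: s·E = f·U, so U/(E+U) = s/(s+f).
u* = 2.61 / (2.61 + 49.7) = 2.61 / 52.31 = 4.99%.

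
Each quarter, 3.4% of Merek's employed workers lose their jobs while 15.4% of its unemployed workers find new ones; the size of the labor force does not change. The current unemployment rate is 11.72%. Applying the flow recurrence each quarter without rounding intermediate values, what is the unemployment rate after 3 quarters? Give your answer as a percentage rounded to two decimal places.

Unemployment rate after three quarters ≈ 14.68%.

With a fixed labor force, u_{t+1} = u_t + s·(1−u_t) − f·u_t = u_t·(1−s−f) + s.
Here 1−s−f = 0.812 and s = 0.034.
u_1 = 0.117200 × 0.812 + 0.034 = 0.129166.
u_2 = 0.129166 × 0.812 + 0.034 = 0.138883.
u_3 = 0.138883 × 0.812 + 0.034 = 0.146773.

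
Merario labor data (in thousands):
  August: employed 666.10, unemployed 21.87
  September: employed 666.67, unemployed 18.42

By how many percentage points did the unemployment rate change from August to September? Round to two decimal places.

The unemployment rate changed by −0.49 percentage points.

August: labor force = 666.10 + 21.87 = 687.97; u = 21.87/687.97 = 3.18%.
September: labor force = 666.67 + 18.42 = 685.09; u = 18.42/685.09 = 2.69%.
Change = 2.69% − 3.18% = −0.49 pp.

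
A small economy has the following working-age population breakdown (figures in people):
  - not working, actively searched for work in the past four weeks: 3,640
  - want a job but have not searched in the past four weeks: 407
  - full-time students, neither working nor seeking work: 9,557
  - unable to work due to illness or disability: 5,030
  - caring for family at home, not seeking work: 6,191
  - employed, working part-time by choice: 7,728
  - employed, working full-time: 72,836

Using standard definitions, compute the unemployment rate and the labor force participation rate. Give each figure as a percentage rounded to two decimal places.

Unemployment rate ≈ 4.32%; labor force participation rate ≈ 79.90%.

Employed = 7,728 + 72,836 = 80,564.
Unemployed = 3,640.
Labor force = 80,564 + 3,640 = 84,204.
Not in labor force = 407 + 9,557 + 5,030 + 6,191 = 21,185 (those not working and not actively searching are outside the labor force — including those who want a job but have given up searching).
Civilian working-age population = 84,204 + 21,185 = 105,389.
Unemployment rate = 3,640 / 84,204 = 4.32%.
Labor force participation rate = 84,204 / 105,389 = 79.90%.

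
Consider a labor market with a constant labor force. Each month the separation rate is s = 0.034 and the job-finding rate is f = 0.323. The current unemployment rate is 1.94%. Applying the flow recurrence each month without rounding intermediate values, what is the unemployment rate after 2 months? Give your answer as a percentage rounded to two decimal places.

Unemployment rate after two months ≈ 6.39%.

With a fixed labor force, u_{t+1} = u_t + s·(1−u_t) − f·u_t = u_t·(1−s−f) + s.
Here 1−s−f = 0.643 and s = 0.034.
u_1 = 0.019400 × 0.643 + 0.034 = 0.046474.
u_2 = 0.046474 × 0.643 + 0.034 = 0.063883.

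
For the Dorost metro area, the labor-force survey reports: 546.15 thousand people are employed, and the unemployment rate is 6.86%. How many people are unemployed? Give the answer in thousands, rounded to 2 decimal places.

About 40.23 thousand are unemployed.

Let U be the number unemployed. The labor force is E + U, and U/(E+U) = 0.0686.
So U = 0.0686 × 546.15 / (1 − 0.0686) = 37.4659 / 0.9314 ≈ 40.23 thousand.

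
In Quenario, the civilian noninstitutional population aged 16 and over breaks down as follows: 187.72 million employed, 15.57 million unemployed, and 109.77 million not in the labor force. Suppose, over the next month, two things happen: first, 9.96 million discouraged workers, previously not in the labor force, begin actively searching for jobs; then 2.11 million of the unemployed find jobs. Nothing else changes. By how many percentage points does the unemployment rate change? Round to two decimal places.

Initially, labor force = 187.72 + 15.57 = 203.29 million, so u = 15.57/203.29 = 7.66%.
After the first change, unemployed and labor force both rise by 9.96 → E = 187.72, U = 25.53, labor force = 213.25 million.
After the second change, unemployed falls and employed rises by 2.11; labor force unchanged → E = 189.83, U = 23.42, labor force = 213.25 million.
New unemployment rate = 23.42 / 213.25 = 10.98%.
Change = 10.98% − 7.66% = +3.32 percentage points.

The unemployment rate changes by +3.32 percentage points.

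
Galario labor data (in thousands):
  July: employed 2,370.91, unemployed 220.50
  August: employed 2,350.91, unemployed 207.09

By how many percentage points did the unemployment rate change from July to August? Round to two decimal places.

July: labor force = 2,370.91 + 220.50 = 2,591.41; u = 220.50/2,591.41 = 8.51%.
August: labor force = 2,350.91 + 207.09 = 2,558.00; u = 207.09/2,558.00 = 8.10%.
Change = 8.10% − 8.51% = −0.41 pp.

The unemployment rate changed by −0.41 percentage points.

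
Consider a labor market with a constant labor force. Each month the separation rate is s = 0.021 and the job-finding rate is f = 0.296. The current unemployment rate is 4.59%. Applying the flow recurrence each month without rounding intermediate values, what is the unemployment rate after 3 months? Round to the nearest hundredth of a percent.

Unemployment rate after three months ≈ 5.98%.

With a fixed labor force, u_{t+1} = u_t + s·(1−u_t) − f·u_t = u_t·(1−s−f) + s.
Here 1−s−f = 0.683 and s = 0.021.
u_1 = 0.045900 × 0.683 + 0.021 = 0.052350.
u_2 = 0.052350 × 0.683 + 0.021 = 0.056755.
u_3 = 0.056755 × 0.683 + 0.021 = 0.059764.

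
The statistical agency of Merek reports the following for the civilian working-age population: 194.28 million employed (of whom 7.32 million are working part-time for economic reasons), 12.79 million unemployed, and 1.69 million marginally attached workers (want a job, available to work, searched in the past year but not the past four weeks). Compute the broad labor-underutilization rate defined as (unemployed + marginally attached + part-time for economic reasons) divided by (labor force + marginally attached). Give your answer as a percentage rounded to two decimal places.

Labor force = 194.28 + 12.79 = 207.07 million.
Numerator = 12.79 + 1.69 + 7.32 = 21.80 million.
Denominator = 207.07 + 1.69 = 208.76 million.
Broad rate = 21.80 / 208.76 = 10.44%.

Broad underutilization rate ≈ 10.44%.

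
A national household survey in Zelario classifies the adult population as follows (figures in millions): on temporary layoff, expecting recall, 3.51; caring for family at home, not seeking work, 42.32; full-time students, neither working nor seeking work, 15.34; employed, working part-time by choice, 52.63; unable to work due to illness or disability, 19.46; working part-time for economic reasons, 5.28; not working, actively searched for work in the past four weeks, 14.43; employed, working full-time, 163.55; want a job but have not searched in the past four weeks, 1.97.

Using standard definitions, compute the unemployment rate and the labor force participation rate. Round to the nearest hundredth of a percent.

Unemployment rate ≈ 7.49%; labor force participation rate ≈ 75.17%.

Employed = 52.63 + 5.28 + 163.55 = 221.46 million (anyone who worked, including part-time for economic reasons, counts as employed).
Unemployed = 3.51 + 14.43 = 17.94 million (jobless and actively searching, or on temporary layoff).
Labor force = 221.46 + 17.94 = 239.40 million.
Not in labor force = 42.32 + 15.34 + 19.46 + 1.97 = 79.09 million (those not working and not actively searching are outside the labor force — including those who want a job but have given up searching).
Civilian working-age population = 239.40 + 79.09 = 318.49 million.
Unemployment rate = 17.94 / 239.40 = 7.49%.
Labor force participation rate = 239.40 / 318.49 = 75.17%.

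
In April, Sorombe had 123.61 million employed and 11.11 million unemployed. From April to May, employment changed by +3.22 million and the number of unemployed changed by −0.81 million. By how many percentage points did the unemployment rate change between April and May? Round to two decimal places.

April: labor force = 123.61 + 11.11 = 134.72; u = 11.11/134.72 = 8.25%.
May: labor force = 126.83 + 10.30 = 137.13; u = 10.30/137.13 = 7.51%.
Change = 7.51% − 8.25% = −0.74 pp.

The unemployment rate changed by −0.74 percentage points.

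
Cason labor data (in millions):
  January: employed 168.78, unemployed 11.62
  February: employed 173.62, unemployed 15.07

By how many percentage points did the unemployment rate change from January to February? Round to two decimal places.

The unemployment rate changed by +1.55 percentage points.

January: labor force = 168.78 + 11.62 = 180.40; u = 11.62/180.40 = 6.44%.
February: labor force = 173.62 + 15.07 = 188.69; u = 15.07/188.69 = 7.99%.
Change = 7.99% − 6.44% = +1.55 pp.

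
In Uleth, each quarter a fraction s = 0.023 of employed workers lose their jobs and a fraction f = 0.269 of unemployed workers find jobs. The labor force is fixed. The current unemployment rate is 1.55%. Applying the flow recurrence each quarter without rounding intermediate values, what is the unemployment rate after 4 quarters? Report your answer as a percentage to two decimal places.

With a fixed labor force, u_{t+1} = u_t + s·(1−u_t) − f·u_t = u_t·(1−s−f) + s.
Here 1−s−f = 0.708 and s = 0.023.
u_1 = 0.015500 × 0.708 + 0.023 = 0.033974.
u_2 = 0.033974 × 0.708 + 0.023 = 0.047054.
u_3 = 0.047054 × 0.708 + 0.023 = 0.056314.
u_4 = 0.056314 × 0.708 + 0.023 = 0.062870.

Unemployment rate after four quarters ≈ 6.29%.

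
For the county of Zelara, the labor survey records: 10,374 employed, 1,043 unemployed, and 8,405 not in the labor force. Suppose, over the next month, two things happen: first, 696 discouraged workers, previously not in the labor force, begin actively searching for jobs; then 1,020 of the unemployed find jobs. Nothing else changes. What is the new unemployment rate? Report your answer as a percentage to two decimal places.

New unemployment rate ≈ 5.94%.

Initially, labor force = 10,374 + 1,043 = 11,417, so u = 1,043/11,417 = 9.14%.
After the first change, unemployed and labor force both rise by 696 → E = 10,374, U = 1,739, labor force = 12,113.
After the second change, unemployed falls and employed rises by 1,020; labor force unchanged → E = 11,394, U = 719, labor force = 12,113.
New unemployment rate = 719 / 12,113 = 5.94%.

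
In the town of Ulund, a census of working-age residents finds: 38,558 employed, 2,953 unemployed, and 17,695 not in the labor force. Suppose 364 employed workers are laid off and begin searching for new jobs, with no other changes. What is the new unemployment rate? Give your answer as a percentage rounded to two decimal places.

New unemployment rate ≈ 7.99%.

Initially, labor force = 38,558 + 2,953 = 41,511, so u = 2,953/41,511 = 7.11%.
After the change, employed falls and unemployed rises by 364; labor force unchanged → E = 38,194, U = 3,317, labor force = 41,511.
New unemployment rate = 3,317 / 41,511 = 7.99%.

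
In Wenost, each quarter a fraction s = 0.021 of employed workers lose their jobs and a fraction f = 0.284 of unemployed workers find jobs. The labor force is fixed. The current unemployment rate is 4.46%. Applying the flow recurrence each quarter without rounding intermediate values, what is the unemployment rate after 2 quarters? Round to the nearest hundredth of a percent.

Unemployment rate after two quarters ≈ 5.71%.

With a fixed labor force, u_{t+1} = u_t + s·(1−u_t) − f·u_t = u_t·(1−s−f) + s.
Here 1−s−f = 0.695 and s = 0.021.
u_1 = 0.044600 × 0.695 + 0.021 = 0.051997.
u_2 = 0.051997 × 0.695 + 0.021 = 0.057138.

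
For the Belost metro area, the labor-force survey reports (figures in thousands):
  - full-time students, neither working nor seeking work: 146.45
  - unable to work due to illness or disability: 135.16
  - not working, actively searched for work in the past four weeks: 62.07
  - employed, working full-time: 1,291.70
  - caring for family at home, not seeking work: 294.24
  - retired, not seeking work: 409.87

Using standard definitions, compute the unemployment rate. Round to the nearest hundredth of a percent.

Unemployment rate ≈ 4.58%.

Employed = 1,291.70 thousand.
Unemployed = 62.07 thousand.
Labor force = 1,291.70 + 62.07 = 1,353.77 thousand.
Unemployment rate = 62.07 / 1,353.77 = 4.58%.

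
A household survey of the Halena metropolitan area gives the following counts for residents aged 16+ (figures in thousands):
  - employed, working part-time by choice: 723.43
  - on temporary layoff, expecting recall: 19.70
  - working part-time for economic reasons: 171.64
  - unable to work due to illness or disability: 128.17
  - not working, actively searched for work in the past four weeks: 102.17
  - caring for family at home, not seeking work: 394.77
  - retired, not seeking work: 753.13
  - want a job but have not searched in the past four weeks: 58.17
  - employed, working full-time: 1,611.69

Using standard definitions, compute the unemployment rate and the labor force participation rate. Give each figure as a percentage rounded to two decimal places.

Unemployment rate ≈ 4.64%; labor force participation rate ≈ 66.33%.

Employed = 723.43 + 171.64 + 1,611.69 = 2,506.76 thousand (anyone who worked, including part-time for economic reasons, counts as employed).
Unemployed = 19.70 + 102.17 = 121.87 thousand (jobless and actively searching, or on temporary layoff).
Labor force = 2,506.76 + 121.87 = 2,628.63 thousand.
Not in labor force = 128.17 + 394.77 + 753.13 + 58.17 = 1,334.24 thousand (those not working and not actively searching are outside the labor force — including those who want a job but have given up searching).
Civilian working-age population = 2,628.63 + 1,334.24 = 3,962.87 thousand.
Unemployment rate = 121.87 / 2,628.63 = 4.64%.
Labor force participation rate = 2,628.63 / 3,962.87 = 66.33%.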